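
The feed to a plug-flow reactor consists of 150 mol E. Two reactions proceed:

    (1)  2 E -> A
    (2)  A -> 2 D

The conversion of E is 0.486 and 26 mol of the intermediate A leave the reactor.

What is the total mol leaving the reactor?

124 mol

Conversion of E: E consumed = 2ξ₁ = 0.486 × 150 → ξ₁ = 36.45 mol.
A balance: n_A = 0 + 1ξ₁ − 1ξ₂ = 26 → ξ₂ = (1·36.45 − 26)/1 = 10.45 mol.
Outlet amounts (n = n₀ + Σ ν·ξ):
  E: 150 − 2(36.45) = 77.1
  A: 0 + 1(36.45) − 1(10.45) = 26
  D: 0 + 2(10.45) = 20.9
Total out = 77.1 + 26 + 20.9 = 124 mol.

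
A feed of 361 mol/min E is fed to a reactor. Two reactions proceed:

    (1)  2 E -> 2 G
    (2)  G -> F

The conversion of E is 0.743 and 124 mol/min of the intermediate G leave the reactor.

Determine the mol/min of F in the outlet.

144 mol/min

Conversion of E: E consumed = 2ξ₁ = 0.743 × 361 → ξ₁ = 134.1 mol/min.
G balance: n_G = 0 + 2ξ₁ − 1ξ₂ = 124 → ξ₂ = (2·134.1 − 124)/1 = 144.2 mol/min.
Outlet amounts (n = n₀ + Σ ν·ξ):
  E: 361 − 2(134.1) = 92.78
  G: 0 + 2(134.1) − 1(144.2) = 124
  F: 0 + 1(144.2) = 144.2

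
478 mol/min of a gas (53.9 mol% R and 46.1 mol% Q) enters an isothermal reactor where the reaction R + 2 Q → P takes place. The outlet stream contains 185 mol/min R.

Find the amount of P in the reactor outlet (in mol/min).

For R: n = n₀ − 1ξ → 185 = 257.6 − 1ξ, giving ξ = 72.64 mol/min.
Outlet amounts (n = n₀ + ν ξ):
  R: 257.6 − 1(72.64) = 185
  Q: 220.4 − 2(72.64) = 75.07
  P: 0 + 1(72.64) = 72.64

72.6 mol/min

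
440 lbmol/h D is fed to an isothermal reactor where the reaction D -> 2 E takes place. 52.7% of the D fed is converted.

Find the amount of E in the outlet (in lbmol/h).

464 lbmol/h

D reacted = 0.527 × 440 = 231.9 lbmol/h; ν_D = −1, so ξ = 231.9/1 = 231.9 lbmol/h.
Outlet amounts (n = n₀ + ν ξ):
  D: 440 − 1(231.9) = 208.1
  E: 0 + 2(231.9) = 463.8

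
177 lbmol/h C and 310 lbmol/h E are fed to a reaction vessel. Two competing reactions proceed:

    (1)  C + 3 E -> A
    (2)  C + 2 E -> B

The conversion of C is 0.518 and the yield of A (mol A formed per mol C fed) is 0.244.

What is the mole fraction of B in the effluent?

0.186

Yield of A: 1ξ₁ / 177 = 0.244 → ξ₁ = 43.19 lbmol/h.
Conversion of C: 1ξ₁ + 1ξ₂ = 0.518 × 177 = 91.69 → ξ₂ = 48.5 lbmol/h.
Outlet amounts (n = n₀ + Σ ν·ξ):
  C: 177 − 1(43.19) − 1(48.5) = 85.31
  E: 310 − 3(43.19) − 2(48.5) = 83.44
  A: 0 + 1(43.19) = 43.19
  B: 0 + 1(48.5) = 48.5
Total out = 260.4 lbmol/h; y_B = 48.5 / 260.4 = 0.1862.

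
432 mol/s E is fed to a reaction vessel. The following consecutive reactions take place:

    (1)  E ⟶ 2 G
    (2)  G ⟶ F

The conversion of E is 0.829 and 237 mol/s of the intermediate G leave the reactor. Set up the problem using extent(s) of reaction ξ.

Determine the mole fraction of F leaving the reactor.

Conversion of E: E consumed = 1ξ₁ = 0.829 × 432 → ξ₁ = 358.1 mol/s.
G balance: n_G = 0 + 2ξ₁ − 1ξ₂ = 237 → ξ₂ = (2·358.1 − 237)/1 = 479.3 mol/s.
Outlet amounts (n = n₀ + Σ ν·ξ):
  E: 432 − 1(358.1) = 73.87
  G: 0 + 2(358.1) − 1(479.3) = 237
  F: 0 + 1(479.3) = 479.3
Total out = 790.1 mol/s; y_F = 479.3 / 790.1 = 0.6066.

0.607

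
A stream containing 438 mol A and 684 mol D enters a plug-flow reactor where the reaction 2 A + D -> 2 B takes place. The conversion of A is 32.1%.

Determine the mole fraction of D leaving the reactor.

0.584

A reacted = 0.321 × 438 = 140.6 mol; ν_A = −2, so ξ = 140.6/2 = 70.3 mol.
Outlet amounts (n = n₀ + ν ξ):
  A: 438 − 2(70.3) = 297.4
  D: 684 − 1(70.3) = 613.7
  B: 0 + 2(70.3) = 140.6
Total out = 1052 mol; y_D = 613.7 / 1052 = 0.5835.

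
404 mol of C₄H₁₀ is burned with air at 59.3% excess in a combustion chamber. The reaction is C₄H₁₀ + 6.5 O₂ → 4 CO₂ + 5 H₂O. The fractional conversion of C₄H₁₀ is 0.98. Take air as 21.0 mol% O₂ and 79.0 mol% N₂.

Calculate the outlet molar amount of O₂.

1610 mol

Stoichiometric O₂ = 6.5 × 404 = 2626 mol; O₂ fed = 2626 × 1.593 = 4183 mol.
N₂ fed = 4183 × 79/21 = 15740 mol.
Fuel reacted = 0.98 × 404 → ξ = 395.9 mol.
Outlet (n = n₀ + ν ξ):
  C₄H₁₀: 404 − 1(395.9) = 8.08
  O₂: 4183 − 6.5(395.9) = 1610
  N₂: 15740 (inert)
  CO₂: 0 + 4(395.9) = 1584
  H₂O: 0 + 5(395.9) = 1980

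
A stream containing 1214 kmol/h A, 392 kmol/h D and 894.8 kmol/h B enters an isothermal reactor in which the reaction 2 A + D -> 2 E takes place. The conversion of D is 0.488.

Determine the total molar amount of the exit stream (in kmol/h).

2310 kmol/h

D reacted = 0.488 × 392 = 191.3 kmol/h; ν_D = −1, so ξ = 191.3/1 = 191.3 kmol/h.
Outlet amounts (n = n₀ + ν ξ):
  A: 1214 − 2(191.3) = 831.4
  D: 392 − 1(191.3) = 200.7
  E: 0 + 2(191.3) = 382.6
  B: 894.8 (inert)
Total out = 831.4 + 200.7 + 382.6 + 894.8 = 2310 kmol/h.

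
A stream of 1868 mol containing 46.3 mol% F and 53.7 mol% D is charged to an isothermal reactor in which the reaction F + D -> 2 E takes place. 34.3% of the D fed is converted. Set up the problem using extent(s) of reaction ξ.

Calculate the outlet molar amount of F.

D reacted = 0.343 × 1003 = 344.1 mol; ν_D = −1, so ξ = 344.1/1 = 344.1 mol.
Outlet amounts (n = n₀ + ν ξ):
  F: 864.9 − 1(344.1) = 520.8
  D: 1003 − 1(344.1) = 659
  E: 0 + 2(344.1) = 688.1

521 mol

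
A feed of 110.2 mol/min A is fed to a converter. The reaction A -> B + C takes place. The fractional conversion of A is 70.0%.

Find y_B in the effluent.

A reacted = 0.7 × 110.2 = 77.14 mol/min; ν_A = −1, so ξ = 77.14/1 = 77.14 mol/min.
Outlet amounts (n = n₀ + ν ξ):
  A: 110.2 − 1(77.14) = 33.06
  B: 0 + 1(77.14) = 77.14
  C: 0 + 1(77.14) = 77.14
Total out = 187.3 mol/min; y_B = 77.14 / 187.3 = 0.4118.

0.412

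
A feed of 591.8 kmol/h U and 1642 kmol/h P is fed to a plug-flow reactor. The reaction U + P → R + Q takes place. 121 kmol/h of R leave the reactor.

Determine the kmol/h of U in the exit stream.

For R: n = n₀ + 1ξ → 121 = 0 + 1ξ, giving ξ = 121 kmol/h.
Outlet amounts (n = n₀ + ν ξ):
  U: 591.8 − 1(121) = 470.8
  P: 1642 − 1(121) = 1521
  R: 0 + 1(121) = 121
  Q: 0 + 1(121) = 121

471 kmol/h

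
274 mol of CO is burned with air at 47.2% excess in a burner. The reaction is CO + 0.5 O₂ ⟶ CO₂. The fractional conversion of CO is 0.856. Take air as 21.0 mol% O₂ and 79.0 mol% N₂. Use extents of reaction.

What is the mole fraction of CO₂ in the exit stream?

0.21

Stoichiometric O₂ = 0.5 × 274 = 137 mol; O₂ fed = 137 × 1.472 = 201.7 mol.
N₂ fed = 201.7 × 79/21 = 758.6 mol.
Fuel reacted = 0.856 × 274 → ξ = 234.5 mol.
Outlet (n = n₀ + ν ξ):
  CO: 274 − 1(234.5) = 39.46
  O₂: 201.7 − 0.5(234.5) = 84.39
  N₂: 758.6 (inert)
  CO₂: 0 + 1(234.5) = 234.5
Total out = 1117 mol; y_CO₂ = 234.5 / 1117 = 0.21.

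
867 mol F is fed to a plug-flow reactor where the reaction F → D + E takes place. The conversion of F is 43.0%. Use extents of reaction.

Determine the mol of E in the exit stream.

373 mol

F reacted = 0.43 × 867 = 372.8 mol; ν_F = −1, so ξ = 372.8/1 = 372.8 mol.
Outlet amounts (n = n₀ + ν ξ):
  F: 867 − 1(372.8) = 494.2
  D: 0 + 1(372.8) = 372.8
  E: 0 + 1(372.8) = 372.8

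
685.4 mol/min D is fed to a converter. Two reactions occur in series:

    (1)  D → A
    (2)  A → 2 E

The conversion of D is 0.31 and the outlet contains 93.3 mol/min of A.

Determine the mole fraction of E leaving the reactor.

0.296

Conversion of D: D consumed = 1ξ₁ = 0.31 × 685.4 → ξ₁ = 212.5 mol/min.
A balance: n_A = 0 + 1ξ₁ − 1ξ₂ = 93.3 → ξ₂ = (1·212.5 − 93.3)/1 = 119.2 mol/min.
Outlet amounts (n = n₀ + Σ ν·ξ):
  D: 685.4 − 1(212.5) = 472.9
  A: 0 + 1(212.5) − 1(119.2) = 93.3
  E: 0 + 2(119.2) = 238.3
Total out = 804.6 mol/min; y_E = 238.3 / 804.6 = 0.2962.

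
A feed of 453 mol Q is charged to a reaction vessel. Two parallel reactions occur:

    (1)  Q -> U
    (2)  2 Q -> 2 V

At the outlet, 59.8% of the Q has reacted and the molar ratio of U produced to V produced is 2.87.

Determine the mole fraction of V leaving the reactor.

Conversion of Q: Q consumed = 0.598 × 453 = 270.9 mol = 1ξ₁ + 2ξ₂.
Selectivity: 1ξ₁ / (2ξ₂) = 2.87 → ξ₁ = 5.74 ξ₂.
Substitute: (1·5.74 + 2) ξ₂ = 270.9 → ξ₂ = 35 mol, ξ₁ = 200.9 mol.
Outlet amounts (n = n₀ + Σ ν·ξ):
  Q: 453 − 1(200.9) − 2(35) = 182.1
  U: 0 + 1(200.9) = 200.9
  V: 0 + 2(35) = 70
Total out = 453 mol; y_V = 70 / 453 = 0.1545.

0.155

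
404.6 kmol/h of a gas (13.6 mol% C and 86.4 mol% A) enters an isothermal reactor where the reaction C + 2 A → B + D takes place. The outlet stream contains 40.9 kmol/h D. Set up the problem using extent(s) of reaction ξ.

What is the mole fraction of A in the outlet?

For D: n = n₀ + 1ξ → 40.9 = 0 + 1ξ, giving ξ = 40.9 kmol/h.
Outlet amounts (n = n₀ + ν ξ):
  C: 55.03 − 1(40.9) = 14.13
  A: 349.6 − 2(40.9) = 267.8
  B: 0 + 1(40.9) = 40.9
  D: 0 + 1(40.9) = 40.9
Total out = 363.7 kmol/h; y_A = 267.8 / 363.7 = 0.7363.

0.736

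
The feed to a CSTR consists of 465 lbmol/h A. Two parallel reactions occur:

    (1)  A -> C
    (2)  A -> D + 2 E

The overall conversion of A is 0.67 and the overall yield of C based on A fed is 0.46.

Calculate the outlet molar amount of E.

195 lbmol/h

Yield of C: 1ξ₁ / 465 = 0.46 → ξ₁ = 213.9 lbmol/h.
Conversion of A: 1ξ₁ + 1ξ₂ = 0.67 × 465 = 311.6 → ξ₂ = 97.65 lbmol/h.
Outlet amounts (n = n₀ + Σ ν·ξ):
  A: 465 − 1(213.9) − 1(97.65) = 153.4
  C: 0 + 1(213.9) = 213.9
  D: 0 + 1(97.65) = 97.65
  E: 0 + 2(97.65) = 195.3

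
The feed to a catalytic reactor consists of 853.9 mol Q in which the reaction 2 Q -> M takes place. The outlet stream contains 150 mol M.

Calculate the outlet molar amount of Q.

554 mol

For M: n = n₀ + 1ξ → 150 = 0 + 1ξ, giving ξ = 150 mol.
Outlet amounts (n = n₀ + ν ξ):
  Q: 853.9 − 2(150) = 553.9
  M: 0 + 1(150) = 150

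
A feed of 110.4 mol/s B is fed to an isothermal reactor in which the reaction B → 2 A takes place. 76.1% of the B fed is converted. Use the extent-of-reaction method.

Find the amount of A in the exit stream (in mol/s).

168 mol/s

B reacted = 0.761 × 110.4 = 84.01 mol/s; ν_B = −1, so ξ = 84.01/1 = 84.01 mol/s.
Outlet amounts (n = n₀ + ν ξ):
  B: 110.4 − 1(84.01) = 26.39
  A: 0 + 2(84.01) = 168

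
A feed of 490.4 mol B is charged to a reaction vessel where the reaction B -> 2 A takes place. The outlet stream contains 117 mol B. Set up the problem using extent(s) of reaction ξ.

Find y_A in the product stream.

For B: n = n₀ − 1ξ → 117 = 490.4 − 1ξ, giving ξ = 373.4 mol.
Outlet amounts (n = n₀ + ν ξ):
  B: 490.4 − 1(373.4) = 117
  A: 0 + 2(373.4) = 746.8
Total out = 863.8 mol; y_A = 746.8 / 863.8 = 0.8646.

0.865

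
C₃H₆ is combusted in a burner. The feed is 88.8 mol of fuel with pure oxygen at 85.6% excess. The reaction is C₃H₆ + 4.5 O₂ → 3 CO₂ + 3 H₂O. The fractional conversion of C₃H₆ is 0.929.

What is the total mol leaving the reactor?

Stoichiometric O₂ = 4.5 × 88.8 = 399.6 mol; O₂ fed = 399.6 × 1.856 = 741.7 mol.
Fuel reacted = 0.929 × 88.8 → ξ = 82.5 mol.
Outlet (n = n₀ + ν ξ):
  C₃H₆: 88.8 − 1(82.5) = 6.305
  O₂: 741.7 − 4.5(82.5) = 370.4
  CO₂: 0 + 3(82.5) = 247.5
  H₂O: 0 + 3(82.5) = 247.5
Total out = 6.305 + 370.4 + 247.5 + 247.5 = 871.7 mol.

872 mol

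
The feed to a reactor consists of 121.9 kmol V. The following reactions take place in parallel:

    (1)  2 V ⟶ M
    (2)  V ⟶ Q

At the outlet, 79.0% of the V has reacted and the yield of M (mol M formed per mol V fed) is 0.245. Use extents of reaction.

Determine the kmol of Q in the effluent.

Yield of M: 1ξ₁ / 121.9 = 0.245 → ξ₁ = 29.87 kmol.
Conversion of V: 2ξ₁ + 1ξ₂ = 0.79 × 121.9 = 96.3 → ξ₂ = 36.57 kmol.
Outlet amounts (n = n₀ + Σ ν·ξ):
  V: 121.9 − 2(29.87) − 1(36.57) = 25.6
  M: 0 + 1(29.87) = 29.87
  Q: 0 + 1(36.57) = 36.57

36.6 kmol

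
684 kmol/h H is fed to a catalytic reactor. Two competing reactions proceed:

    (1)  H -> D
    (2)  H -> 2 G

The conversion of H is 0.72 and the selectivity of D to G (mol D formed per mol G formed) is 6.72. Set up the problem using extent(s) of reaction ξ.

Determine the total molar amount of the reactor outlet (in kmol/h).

Conversion of H: H consumed = 0.72 × 684 = 492.5 kmol/h = 1ξ₁ + 1ξ₂.
Selectivity: 1ξ₁ / (2ξ₂) = 6.72 → ξ₁ = 13.44 ξ₂.
Substitute: (1·13.44 + 1) ξ₂ = 492.5 → ξ₂ = 34.11 kmol/h, ξ₁ = 458.4 kmol/h.
Outlet amounts (n = n₀ + Σ ν·ξ):
  H: 684 − 1(458.4) − 1(34.11) = 191.5
  D: 0 + 1(458.4) = 458.4
  G: 0 + 2(34.11) = 68.21
Total out = 191.5 + 458.4 + 68.21 = 718.1 kmol/h.

718 kmol/h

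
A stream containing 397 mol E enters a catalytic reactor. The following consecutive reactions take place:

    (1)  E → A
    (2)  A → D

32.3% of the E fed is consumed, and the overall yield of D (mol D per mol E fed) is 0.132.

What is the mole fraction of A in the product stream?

Conversion of E: E consumed = 1ξ₁ = 0.323 × 397 → ξ₁ = 128.2 mol.
Yield of D: 1ξ₂ / 397 = 0.132 → ξ₂ = 52.4 mol.
Outlet amounts (n = n₀ + Σ ν·ξ):
  E: 397 − 1(128.2) = 268.8
  A: 0 + 1(128.2) − 1(52.4) = 75.83
  D: 0 + 1(52.4) = 52.4
Total out = 397 mol; y_A = 75.83 / 397 = 0.191.

0.191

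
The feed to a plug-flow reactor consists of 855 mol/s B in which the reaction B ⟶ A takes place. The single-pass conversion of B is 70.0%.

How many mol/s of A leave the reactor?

B reacted = 0.7 × 855 = 598.5 mol/s; ν_B = −1, so ξ = 598.5/1 = 598.5 mol/s.
Outlet amounts (n = n₀ + ν ξ):
  B: 855 − 1(598.5) = 256.5
  A: 0 + 1(598.5) = 598.5

598 mol/s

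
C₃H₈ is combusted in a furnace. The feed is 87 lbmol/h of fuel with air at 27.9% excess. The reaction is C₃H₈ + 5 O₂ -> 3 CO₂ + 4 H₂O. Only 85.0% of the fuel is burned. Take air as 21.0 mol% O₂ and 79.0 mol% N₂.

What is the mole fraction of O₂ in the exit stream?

Stoichiometric O₂ = 5 × 87 = 435 lbmol/h; O₂ fed = 435 × 1.279 = 556.4 lbmol/h.
N₂ fed = 556.4 × 79/21 = 2093 lbmol/h.
Fuel reacted = 0.85 × 87 → ξ = 73.95 lbmol/h.
Outlet (n = n₀ + ν ξ):
  C₃H₈: 87 − 1(73.95) = 13.05
  O₂: 556.4 − 5(73.95) = 186.6
  N₂: 2093 (inert)
  CO₂: 0 + 3(73.95) = 221.9
  H₂O: 0 + 4(73.95) = 295.8
Total out = 2810 lbmol/h; y_O₂ = 186.6 / 2810 = 0.0664.

0.0664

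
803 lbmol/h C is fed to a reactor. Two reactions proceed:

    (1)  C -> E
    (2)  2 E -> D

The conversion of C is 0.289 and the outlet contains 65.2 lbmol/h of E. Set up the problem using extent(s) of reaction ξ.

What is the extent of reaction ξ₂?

ξ₂ = 83.4 lbmol/h

Conversion of C: C consumed = 1ξ₁ = 0.289 × 803 → ξ₁ = 232.1 lbmol/h.
E balance: n_E = 0 + 1ξ₁ − 2ξ₂ = 65.2 → ξ₂ = (1·232.1 − 65.2)/2 = 83.43 lbmol/h.
Outlet amounts (n = n₀ + Σ ν·ξ):
  C: 803 − 1(232.1) = 570.9
  E: 0 + 1(232.1) − 2(83.43) = 65.2
  D: 0 + 1(83.43) = 83.43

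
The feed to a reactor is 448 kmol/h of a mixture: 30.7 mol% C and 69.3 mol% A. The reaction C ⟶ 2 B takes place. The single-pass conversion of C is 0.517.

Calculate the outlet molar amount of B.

C reacted = 0.517 × 137.5 = 71.11 kmol/h; ν_C = −1, so ξ = 71.11/1 = 71.11 kmol/h.
Outlet amounts (n = n₀ + ν ξ):
  C: 137.5 − 1(71.11) = 66.43
  B: 0 + 2(71.11) = 142.2
  A: 310.5 (inert)

142 kmol/h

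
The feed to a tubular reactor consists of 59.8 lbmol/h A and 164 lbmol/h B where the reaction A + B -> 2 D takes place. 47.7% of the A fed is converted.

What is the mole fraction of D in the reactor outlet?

0.255

A reacted = 0.477 × 59.8 = 28.52 lbmol/h; ν_A = −1, so ξ = 28.52/1 = 28.52 lbmol/h.
Outlet amounts (n = n₀ + ν ξ):
  A: 59.8 − 1(28.52) = 31.28
  B: 164 − 1(28.52) = 135.5
  D: 0 + 2(28.52) = 57.05
Total out = 223.8 lbmol/h; y_D = 57.05 / 223.8 = 0.2549.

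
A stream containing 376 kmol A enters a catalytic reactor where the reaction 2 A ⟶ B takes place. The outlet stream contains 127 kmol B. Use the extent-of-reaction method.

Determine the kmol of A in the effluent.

For B: n = n₀ + 1ξ → 127 = 0 + 1ξ, giving ξ = 127 kmol.
Outlet amounts (n = n₀ + ν ξ):
  A: 376 − 2(127) = 122
  B: 0 + 1(127) = 127

122 kmol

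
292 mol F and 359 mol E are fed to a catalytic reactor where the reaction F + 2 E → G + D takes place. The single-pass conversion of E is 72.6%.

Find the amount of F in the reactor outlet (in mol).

162 mol

E reacted = 0.726 × 359 = 260.6 mol; ν_E = −2, so ξ = 260.6/2 = 130.3 mol.
Outlet amounts (n = n₀ + ν ξ):
  F: 292 − 1(130.3) = 161.7
  E: 359 − 2(130.3) = 98.37
  G: 0 + 1(130.3) = 130.3
  D: 0 + 1(130.3) = 130.3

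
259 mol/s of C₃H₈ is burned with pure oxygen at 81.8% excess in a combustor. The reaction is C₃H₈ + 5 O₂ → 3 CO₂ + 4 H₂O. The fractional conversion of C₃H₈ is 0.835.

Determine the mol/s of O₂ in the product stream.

Stoichiometric O₂ = 5 × 259 = 1295 mol/s; O₂ fed = 1295 × 1.818 = 2354 mol/s.
Fuel reacted = 0.835 × 259 → ξ = 216.3 mol/s.
Outlet (n = n₀ + ν ξ):
  C₃H₈: 259 − 1(216.3) = 42.74
  O₂: 2354 − 5(216.3) = 1273
  CO₂: 0 + 3(216.3) = 648.8
  H₂O: 0 + 4(216.3) = 865.1

1270 mol/s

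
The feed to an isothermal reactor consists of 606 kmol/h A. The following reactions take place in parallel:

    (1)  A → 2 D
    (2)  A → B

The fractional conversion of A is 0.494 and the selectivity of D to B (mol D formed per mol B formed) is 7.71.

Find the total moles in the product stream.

844 kmol/h

Conversion of A: A consumed = 0.494 × 606 = 299.4 kmol/h = 1ξ₁ + 1ξ₂.
Selectivity: 2ξ₁ / (1ξ₂) = 7.71 → ξ₁ = 3.855 ξ₂.
Substitute: (1·3.855 + 1) ξ₂ = 299.4 → ξ₂ = 61.66 kmol/h, ξ₁ = 237.7 kmol/h.
Outlet amounts (n = n₀ + Σ ν·ξ):
  A: 606 − 1(237.7) − 1(61.66) = 306.6
  D: 0 + 2(237.7) = 475.4
  B: 0 + 1(61.66) = 61.66
Total out = 306.6 + 475.4 + 61.66 = 843.7 kmol/h.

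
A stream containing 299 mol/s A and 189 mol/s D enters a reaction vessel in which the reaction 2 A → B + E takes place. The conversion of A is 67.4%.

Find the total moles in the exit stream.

A reacted = 0.674 × 299 = 201.5 mol/s; ν_A = −2, so ξ = 201.5/2 = 100.8 mol/s.
Outlet amounts (n = n₀ + ν ξ):
  A: 299 − 2(100.8) = 97.47
  B: 0 + 1(100.8) = 100.8
  E: 0 + 1(100.8) = 100.8
  D: 189 (inert)
Total out = 97.47 + 100.8 + 100.8 + 189 = 488 mol/s.

488 mol/s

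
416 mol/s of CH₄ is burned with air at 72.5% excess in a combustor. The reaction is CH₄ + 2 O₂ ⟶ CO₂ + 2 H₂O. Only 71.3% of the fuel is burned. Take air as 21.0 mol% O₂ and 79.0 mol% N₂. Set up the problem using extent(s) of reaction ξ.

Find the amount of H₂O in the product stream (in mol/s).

593 mol/s

Stoichiometric O₂ = 2 × 416 = 832 mol/s; O₂ fed = 832 × 1.725 = 1435 mol/s.
N₂ fed = 1435 × 79/21 = 5399 mol/s.
Fuel reacted = 0.713 × 416 → ξ = 296.6 mol/s.
Outlet (n = n₀ + ν ξ):
  CH₄: 416 − 1(296.6) = 119.4
  O₂: 1435 − 2(296.6) = 842
  N₂: 5399 (inert)
  CO₂: 0 + 1(296.6) = 296.6
  H₂O: 0 + 2(296.6) = 593.2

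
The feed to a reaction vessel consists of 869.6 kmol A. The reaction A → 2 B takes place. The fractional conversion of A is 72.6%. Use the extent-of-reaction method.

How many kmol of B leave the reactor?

1260 kmol

A reacted = 0.726 × 869.6 = 631.3 kmol; ν_A = −1, so ξ = 631.3/1 = 631.3 kmol.
Outlet amounts (n = n₀ + ν ξ):
  A: 869.6 − 1(631.3) = 238.3
  B: 0 + 2(631.3) = 1263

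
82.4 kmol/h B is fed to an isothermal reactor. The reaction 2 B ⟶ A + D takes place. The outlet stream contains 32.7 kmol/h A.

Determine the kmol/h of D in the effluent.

For A: n = n₀ + 1ξ → 32.7 = 0 + 1ξ, giving ξ = 32.7 kmol/h.
Outlet amounts (n = n₀ + ν ξ):
  B: 82.4 − 2(32.7) = 17
  A: 0 + 1(32.7) = 32.7
  D: 0 + 1(32.7) = 32.7

32.7 kmol/h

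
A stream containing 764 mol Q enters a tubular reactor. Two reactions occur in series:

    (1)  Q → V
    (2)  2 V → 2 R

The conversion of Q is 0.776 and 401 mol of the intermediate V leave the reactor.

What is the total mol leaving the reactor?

Conversion of Q: Q consumed = 1ξ₁ = 0.776 × 764 → ξ₁ = 592.9 mol.
V balance: n_V = 0 + 1ξ₁ − 2ξ₂ = 401 → ξ₂ = (1·592.9 − 401)/2 = 95.93 mol.
Outlet amounts (n = n₀ + Σ ν·ξ):
  Q: 764 − 1(592.9) = 171.1
  V: 0 + 1(592.9) − 2(95.93) = 401
  R: 0 + 2(95.93) = 191.9
Total out = 171.1 + 401 + 191.9 = 764 mol.

764 mol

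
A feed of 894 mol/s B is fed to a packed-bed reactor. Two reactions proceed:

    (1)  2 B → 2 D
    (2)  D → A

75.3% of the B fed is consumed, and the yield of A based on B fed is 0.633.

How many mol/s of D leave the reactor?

107 mol/s

Conversion of B: B consumed = 2ξ₁ = 0.753 × 894 → ξ₁ = 336.6 mol/s.
Yield of A: 1ξ₂ / 894 = 0.633 → ξ₂ = 565.9 mol/s.
Outlet amounts (n = n₀ + Σ ν·ξ):
  B: 894 − 2(336.6) = 220.8
  D: 0 + 2(336.6) − 1(565.9) = 107.3
  A: 0 + 1(565.9) = 565.9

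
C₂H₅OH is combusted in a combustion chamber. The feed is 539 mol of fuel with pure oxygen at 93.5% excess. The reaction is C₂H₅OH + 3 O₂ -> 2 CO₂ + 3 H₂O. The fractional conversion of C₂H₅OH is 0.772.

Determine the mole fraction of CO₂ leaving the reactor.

0.204

Stoichiometric O₂ = 3 × 539 = 1617 mol; O₂ fed = 1617 × 1.935 = 3129 mol.
Fuel reacted = 0.772 × 539 → ξ = 416.1 mol.
Outlet (n = n₀ + ν ξ):
  C₂H₅OH: 539 − 1(416.1) = 122.9
  O₂: 3129 − 3(416.1) = 1881
  CO₂: 0 + 2(416.1) = 832.2
  H₂O: 0 + 3(416.1) = 1248
Total out = 4084 mol; y_CO₂ = 832.2 / 4084 = 0.2038.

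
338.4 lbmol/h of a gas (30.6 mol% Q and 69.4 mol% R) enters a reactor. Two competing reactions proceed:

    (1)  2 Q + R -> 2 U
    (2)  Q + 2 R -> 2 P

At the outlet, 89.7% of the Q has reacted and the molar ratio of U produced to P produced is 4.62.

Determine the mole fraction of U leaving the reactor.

0.292

Conversion of Q: Q consumed = 0.897 × 103.6 = 92.88 lbmol/h = 2ξ₁ + 1ξ₂.
Selectivity: 2ξ₁ / (2ξ₂) = 4.62 → ξ₁ = 4.62 ξ₂.
Substitute: (2·4.62 + 1) ξ₂ = 92.88 → ξ₂ = 9.071 lbmol/h, ξ₁ = 41.91 lbmol/h.
Outlet amounts (n = n₀ + Σ ν·ξ):
  Q: 103.6 − 2(41.91) − 1(9.071) = 10.67
  R: 234.8 − 1(41.91) − 2(9.071) = 174.8
  U: 0 + 2(41.91) = 83.81
  P: 0 + 2(9.071) = 18.14
Total out = 287.4 lbmol/h; y_U = 83.81 / 287.4 = 0.2916.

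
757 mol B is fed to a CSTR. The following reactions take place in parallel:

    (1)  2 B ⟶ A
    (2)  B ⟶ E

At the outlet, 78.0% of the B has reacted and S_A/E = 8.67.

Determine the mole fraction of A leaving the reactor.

0.584

Conversion of B: B consumed = 0.78 × 757 = 590.5 mol = 2ξ₁ + 1ξ₂.
Selectivity: 1ξ₁ / (1ξ₂) = 8.67 → ξ₁ = 8.67 ξ₂.
Substitute: (2·8.67 + 1) ξ₂ = 590.5 → ξ₂ = 32.2 mol, ξ₁ = 279.1 mol.
Outlet amounts (n = n₀ + Σ ν·ξ):
  B: 757 − 2(279.1) − 1(32.2) = 166.5
  A: 0 + 1(279.1) = 279.1
  E: 0 + 1(32.2) = 32.2
Total out = 477.9 mol; y_A = 279.1 / 477.9 = 0.5841.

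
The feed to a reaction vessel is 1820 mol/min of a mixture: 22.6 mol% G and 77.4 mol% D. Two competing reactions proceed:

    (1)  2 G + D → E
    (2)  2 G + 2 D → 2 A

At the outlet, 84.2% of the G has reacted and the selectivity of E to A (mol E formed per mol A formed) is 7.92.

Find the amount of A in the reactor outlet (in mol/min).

Conversion of G: G consumed = 0.842 × 411.3 = 346.3 mol/min = 2ξ₁ + 2ξ₂.
Selectivity: 1ξ₁ / (2ξ₂) = 7.92 → ξ₁ = 15.84 ξ₂.
Substitute: (2·15.84 + 2) ξ₂ = 346.3 → ξ₂ = 10.28 mol/min, ξ₁ = 162.9 mol/min.
Outlet amounts (n = n₀ + Σ ν·ξ):
  G: 411.3 − 2(162.9) − 2(10.28) = 64.99
  D: 1409 − 1(162.9) − 2(10.28) = 1225
  E: 0 + 1(162.9) = 162.9
  A: 0 + 2(10.28) = 20.57

20.6 mol/min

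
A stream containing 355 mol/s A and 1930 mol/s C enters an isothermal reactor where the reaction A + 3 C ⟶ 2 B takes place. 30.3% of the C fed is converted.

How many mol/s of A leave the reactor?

160 mol/s

C reacted = 0.303 × 1930 = 584.8 mol/s; ν_C = −3, so ξ = 584.8/3 = 194.9 mol/s.
Outlet amounts (n = n₀ + ν ξ):
  A: 355 − 1(194.9) = 160.1
  C: 1930 − 3(194.9) = 1345
  B: 0 + 2(194.9) = 389.9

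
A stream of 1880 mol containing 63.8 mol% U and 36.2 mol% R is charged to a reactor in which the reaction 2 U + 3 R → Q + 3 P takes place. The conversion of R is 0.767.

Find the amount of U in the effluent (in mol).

R reacted = 0.767 × 680.6 = 522 mol; ν_R = −3, so ξ = 522/3 = 174 mol.
Outlet amounts (n = n₀ + ν ξ):
  U: 1199 − 2(174) = 851.4
  R: 680.6 − 3(174) = 158.6
  Q: 0 + 1(174) = 174
  P: 0 + 3(174) = 522

851 mol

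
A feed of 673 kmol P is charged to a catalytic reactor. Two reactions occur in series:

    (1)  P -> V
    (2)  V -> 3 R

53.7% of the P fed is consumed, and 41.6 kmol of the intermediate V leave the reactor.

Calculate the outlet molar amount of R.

Conversion of P: P consumed = 1ξ₁ = 0.537 × 673 → ξ₁ = 361.4 kmol.
V balance: n_V = 0 + 1ξ₁ − 1ξ₂ = 41.6 → ξ₂ = (1·361.4 − 41.6)/1 = 319.8 kmol.
Outlet amounts (n = n₀ + Σ ν·ξ):
  P: 673 − 1(361.4) = 311.6
  V: 0 + 1(361.4) − 1(319.8) = 41.6
  R: 0 + 3(319.8) = 959.4

959 kmol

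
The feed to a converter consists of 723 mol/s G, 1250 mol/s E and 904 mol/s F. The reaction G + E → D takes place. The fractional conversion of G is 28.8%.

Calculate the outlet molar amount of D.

208 mol/s

G reacted = 0.288 × 723 = 208.2 mol/s; ν_G = −1, so ξ = 208.2/1 = 208.2 mol/s.
Outlet amounts (n = n₀ + ν ξ):
  G: 723 − 1(208.2) = 514.8
  E: 1250 − 1(208.2) = 1042
  D: 0 + 1(208.2) = 208.2
  F: 904 (inert)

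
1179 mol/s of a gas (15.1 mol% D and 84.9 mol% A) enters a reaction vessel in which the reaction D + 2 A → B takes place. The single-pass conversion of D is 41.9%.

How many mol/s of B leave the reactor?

D reacted = 0.419 × 178 = 74.59 mol/s; ν_D = −1, so ξ = 74.59/1 = 74.59 mol/s.
Outlet amounts (n = n₀ + ν ξ):
  D: 178 − 1(74.59) = 103.4
  A: 1001 − 2(74.59) = 851.8
  B: 0 + 1(74.59) = 74.59

74.6 mol/s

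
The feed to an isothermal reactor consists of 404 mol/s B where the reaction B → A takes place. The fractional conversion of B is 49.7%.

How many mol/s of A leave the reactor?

B reacted = 0.497 × 404 = 200.8 mol/s; ν_B = −1, so ξ = 200.8/1 = 200.8 mol/s.
Outlet amounts (n = n₀ + ν ξ):
  B: 404 − 1(200.8) = 203.2
  A: 0 + 1(200.8) = 200.8

201 mol/s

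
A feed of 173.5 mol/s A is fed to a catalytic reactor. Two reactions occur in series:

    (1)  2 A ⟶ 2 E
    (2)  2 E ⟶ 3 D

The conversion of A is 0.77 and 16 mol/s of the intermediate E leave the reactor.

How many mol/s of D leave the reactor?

Conversion of A: A consumed = 2ξ₁ = 0.77 × 173.5 → ξ₁ = 66.8 mol/s.
E balance: n_E = 0 + 2ξ₁ − 2ξ₂ = 16 → ξ₂ = (2·66.8 − 16)/2 = 58.8 mol/s.
Outlet amounts (n = n₀ + Σ ν·ξ):
  A: 173.5 − 2(66.8) = 39.91
  E: 0 + 2(66.8) − 2(58.8) = 16
  D: 0 + 3(58.8) = 176.4

176 mol/s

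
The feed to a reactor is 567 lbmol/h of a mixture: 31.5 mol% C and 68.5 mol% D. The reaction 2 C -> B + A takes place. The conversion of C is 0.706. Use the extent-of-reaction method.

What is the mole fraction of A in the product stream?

C reacted = 0.706 × 178.6 = 126.1 lbmol/h; ν_C = −2, so ξ = 126.1/2 = 63.05 lbmol/h.
Outlet amounts (n = n₀ + ν ξ):
  C: 178.6 − 2(63.05) = 52.51
  B: 0 + 1(63.05) = 63.05
  A: 0 + 1(63.05) = 63.05
  D: 388.4 (inert)
Total out = 567 lbmol/h; y_A = 63.05 / 567 = 0.1112.

0.111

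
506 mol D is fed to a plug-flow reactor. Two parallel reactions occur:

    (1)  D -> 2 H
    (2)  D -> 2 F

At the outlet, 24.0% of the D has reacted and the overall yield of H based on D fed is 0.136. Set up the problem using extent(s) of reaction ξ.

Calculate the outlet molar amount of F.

Yield of H: 2ξ₁ / 506 = 0.136 → ξ₁ = 34.41 mol.
Conversion of D: 1ξ₁ + 1ξ₂ = 0.24 × 506 = 121.4 → ξ₂ = 87.03 mol.
Outlet amounts (n = n₀ + Σ ν·ξ):
  D: 506 − 1(34.41) − 1(87.03) = 384.6
  H: 0 + 2(34.41) = 68.82
  F: 0 + 2(87.03) = 174.1

174 mol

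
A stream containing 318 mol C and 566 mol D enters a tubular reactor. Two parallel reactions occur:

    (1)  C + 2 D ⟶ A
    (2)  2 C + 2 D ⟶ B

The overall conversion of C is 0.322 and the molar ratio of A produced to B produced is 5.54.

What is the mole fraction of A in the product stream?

Conversion of C: C consumed = 0.322 × 318 = 102.4 mol = 1ξ₁ + 2ξ₂.
Selectivity: 1ξ₁ / (1ξ₂) = 5.54 → ξ₁ = 5.54 ξ₂.
Substitute: (1·5.54 + 2) ξ₂ = 102.4 → ξ₂ = 13.58 mol, ξ₁ = 75.24 mol.
Outlet amounts (n = n₀ + Σ ν·ξ):
  C: 318 − 1(75.24) − 2(13.58) = 215.6
  D: 566 − 2(75.24) − 2(13.58) = 388.4
  A: 0 + 1(75.24) = 75.24
  B: 0 + 1(13.58) = 13.58
Total out = 692.8 mol; y_A = 75.24 / 692.8 = 0.1086.

0.109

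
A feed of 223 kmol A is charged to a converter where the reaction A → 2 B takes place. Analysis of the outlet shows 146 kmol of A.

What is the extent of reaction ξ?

ξ = 77 kmol

For A: n = n₀ − 1ξ → 146 = 223 − 1ξ, giving ξ = 77 kmol.
Outlet amounts (n = n₀ + ν ξ):
  A: 223 − 1(77) = 146
  B: 0 + 2(77) = 154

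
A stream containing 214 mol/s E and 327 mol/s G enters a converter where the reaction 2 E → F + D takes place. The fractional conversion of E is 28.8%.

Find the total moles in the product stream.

541 mol/s

E reacted = 0.288 × 214 = 61.63 mol/s; ν_E = −2, so ξ = 61.63/2 = 30.82 mol/s.
Outlet amounts (n = n₀ + ν ξ):
  E: 214 − 2(30.82) = 152.4
  F: 0 + 1(30.82) = 30.82
  D: 0 + 1(30.82) = 30.82
  G: 327 (inert)
Total out = 152.4 + 30.82 + 30.82 + 327 = 541 mol/s.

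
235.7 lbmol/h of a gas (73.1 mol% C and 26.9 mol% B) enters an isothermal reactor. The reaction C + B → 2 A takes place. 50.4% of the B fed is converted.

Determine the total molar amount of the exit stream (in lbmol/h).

B reacted = 0.504 × 63.4 = 31.96 lbmol/h; ν_B = −1, so ξ = 31.96/1 = 31.96 lbmol/h.
Outlet amounts (n = n₀ + ν ξ):
  C: 172.3 − 1(31.96) = 140.3
  B: 63.4 − 1(31.96) = 31.45
  A: 0 + 2(31.96) = 63.91
Total out = 140.3 + 31.45 + 63.91 = 235.7 lbmol/h.

236 lbmol/h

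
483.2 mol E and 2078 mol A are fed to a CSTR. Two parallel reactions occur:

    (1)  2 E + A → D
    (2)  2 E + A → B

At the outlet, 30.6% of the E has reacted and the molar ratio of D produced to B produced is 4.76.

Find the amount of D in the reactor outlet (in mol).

Conversion of E: E consumed = 0.306 × 483.2 = 147.9 mol = 2ξ₁ + 2ξ₂.
Selectivity: 1ξ₁ / (1ξ₂) = 4.76 → ξ₁ = 4.76 ξ₂.
Substitute: (2·4.76 + 2) ξ₂ = 147.9 → ξ₂ = 12.83 mol, ξ₁ = 61.09 mol.
Outlet amounts (n = n₀ + Σ ν·ξ):
  E: 483.2 − 2(61.09) − 2(12.83) = 335.3
  A: 2078 − 1(61.09) − 1(12.83) = 2004
  D: 0 + 1(61.09) = 61.09
  B: 0 + 1(12.83) = 12.83

61.1 mol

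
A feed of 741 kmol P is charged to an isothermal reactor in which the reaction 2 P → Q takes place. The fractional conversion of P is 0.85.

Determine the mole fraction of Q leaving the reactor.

P reacted = 0.85 × 741 = 629.9 kmol; ν_P = −2, so ξ = 629.9/2 = 314.9 kmol.
Outlet amounts (n = n₀ + ν ξ):
  P: 741 − 2(314.9) = 111.1
  Q: 0 + 1(314.9) = 314.9
Total out = 426.1 kmol; y_Q = 314.9 / 426.1 = 0.7391.

0.739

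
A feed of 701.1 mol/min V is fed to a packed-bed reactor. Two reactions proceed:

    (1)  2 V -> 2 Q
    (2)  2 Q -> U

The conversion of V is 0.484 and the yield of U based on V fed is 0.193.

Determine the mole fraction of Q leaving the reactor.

Conversion of V: V consumed = 2ξ₁ = 0.484 × 701.1 → ξ₁ = 169.7 mol/min.
Yield of U: 1ξ₂ / 701.1 = 0.193 → ξ₂ = 135.3 mol/min.
Outlet amounts (n = n₀ + Σ ν·ξ):
  V: 701.1 − 2(169.7) = 361.8
  Q: 0 + 2(169.7) − 2(135.3) = 68.71
  U: 0 + 1(135.3) = 135.3
Total out = 565.8 mol/min; y_Q = 68.71 / 565.8 = 0.1214.

0.121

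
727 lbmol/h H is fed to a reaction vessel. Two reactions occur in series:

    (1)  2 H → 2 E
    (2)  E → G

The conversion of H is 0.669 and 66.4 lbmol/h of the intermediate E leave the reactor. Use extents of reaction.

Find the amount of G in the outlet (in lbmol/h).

420 lbmol/h

Conversion of H: H consumed = 2ξ₁ = 0.669 × 727 → ξ₁ = 243.2 lbmol/h.
E balance: n_E = 0 + 2ξ₁ − 1ξ₂ = 66.4 → ξ₂ = (2·243.2 − 66.4)/1 = 420 lbmol/h.
Outlet amounts (n = n₀ + Σ ν·ξ):
  H: 727 − 2(243.2) = 240.6
  E: 0 + 2(243.2) − 1(420) = 66.4
  G: 0 + 1(420) = 420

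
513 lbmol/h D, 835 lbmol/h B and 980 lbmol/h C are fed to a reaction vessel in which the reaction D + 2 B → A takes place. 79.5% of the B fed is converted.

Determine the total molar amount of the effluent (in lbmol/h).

1660 lbmol/h

B reacted = 0.795 × 835 = 663.8 lbmol/h; ν_B = −2, so ξ = 663.8/2 = 331.9 lbmol/h.
Outlet amounts (n = n₀ + ν ξ):
  D: 513 − 1(331.9) = 181.1
  B: 835 − 2(331.9) = 171.2
  A: 0 + 1(331.9) = 331.9
  C: 980 (inert)
Total out = 181.1 + 171.2 + 331.9 + 980 = 1664 lbmol/h.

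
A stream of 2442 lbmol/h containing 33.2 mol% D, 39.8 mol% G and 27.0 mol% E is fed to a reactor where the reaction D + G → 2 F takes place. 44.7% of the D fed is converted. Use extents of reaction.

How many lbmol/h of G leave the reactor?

D reacted = 0.447 × 810.7 = 362.4 lbmol/h; ν_D = −1, so ξ = 362.4/1 = 362.4 lbmol/h.
Outlet amounts (n = n₀ + ν ξ):
  D: 810.7 − 1(362.4) = 448.3
  G: 971.9 − 1(362.4) = 609.5
  F: 0 + 2(362.4) = 724.8
  E: 659.3 (inert)

610 lbmol/h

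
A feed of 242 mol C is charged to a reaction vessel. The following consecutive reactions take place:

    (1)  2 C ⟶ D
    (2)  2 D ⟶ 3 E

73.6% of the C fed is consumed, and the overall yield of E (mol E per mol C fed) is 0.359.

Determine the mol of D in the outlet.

Conversion of C: C consumed = 2ξ₁ = 0.736 × 242 → ξ₁ = 89.06 mol.
Yield of E: 3ξ₂ / 242 = 0.359 → ξ₂ = 28.96 mol.
Outlet amounts (n = n₀ + Σ ν·ξ):
  C: 242 − 2(89.06) = 63.89
  D: 0 + 1(89.06) − 2(28.96) = 31.14
  E: 0 + 3(28.96) = 86.88

31.1 mol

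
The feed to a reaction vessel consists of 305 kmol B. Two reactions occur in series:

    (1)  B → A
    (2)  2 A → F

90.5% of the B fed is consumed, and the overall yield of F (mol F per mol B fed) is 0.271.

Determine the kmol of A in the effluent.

Conversion of B: B consumed = 1ξ₁ = 0.905 × 305 → ξ₁ = 276 kmol.
Yield of F: 1ξ₂ / 305 = 0.271 → ξ₂ = 82.66 kmol.
Outlet amounts (n = n₀ + Σ ν·ξ):
  B: 305 − 1(276) = 28.97
  A: 0 + 1(276) − 2(82.66) = 110.7
  F: 0 + 1(82.66) = 82.66

111 kmol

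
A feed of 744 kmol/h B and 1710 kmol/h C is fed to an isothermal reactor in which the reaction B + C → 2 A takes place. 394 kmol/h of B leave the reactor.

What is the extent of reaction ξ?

ξ = 350 kmol/h

For B: n = n₀ − 1ξ → 394 = 744 − 1ξ, giving ξ = 350 kmol/h.
Outlet amounts (n = n₀ + ν ξ):
  B: 744 − 1(350) = 394
  C: 1710 − 1(350) = 1360
  A: 0 + 2(350) = 700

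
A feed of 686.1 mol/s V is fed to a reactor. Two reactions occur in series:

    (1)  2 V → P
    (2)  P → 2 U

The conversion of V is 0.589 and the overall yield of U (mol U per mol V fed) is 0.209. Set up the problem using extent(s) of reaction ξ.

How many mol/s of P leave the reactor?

130 mol/s

Conversion of V: V consumed = 2ξ₁ = 0.589 × 686.1 → ξ₁ = 202.1 mol/s.
Yield of U: 2ξ₂ / 686.1 = 0.209 → ξ₂ = 71.7 mol/s.
Outlet amounts (n = n₀ + Σ ν·ξ):
  V: 686.1 − 2(202.1) = 282
  P: 0 + 1(202.1) − 1(71.7) = 130.4
  U: 0 + 2(71.7) = 143.4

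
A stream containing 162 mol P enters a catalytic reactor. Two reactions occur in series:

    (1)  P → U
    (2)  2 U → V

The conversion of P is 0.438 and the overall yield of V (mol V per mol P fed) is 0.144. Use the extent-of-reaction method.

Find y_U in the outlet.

Conversion of P: P consumed = 1ξ₁ = 0.438 × 162 → ξ₁ = 70.96 mol.
Yield of V: 1ξ₂ / 162 = 0.144 → ξ₂ = 23.33 mol.
Outlet amounts (n = n₀ + Σ ν·ξ):
  P: 162 − 1(70.96) = 91.04
  U: 0 + 1(70.96) − 2(23.33) = 24.3
  V: 0 + 1(23.33) = 23.33
Total out = 138.7 mol; y_U = 24.3 / 138.7 = 0.1752.

0.175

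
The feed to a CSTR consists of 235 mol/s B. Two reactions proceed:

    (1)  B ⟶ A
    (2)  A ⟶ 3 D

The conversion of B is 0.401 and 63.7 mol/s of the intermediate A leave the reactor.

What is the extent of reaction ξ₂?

ξ₂ = 30.5 mol/s

Conversion of B: B consumed = 1ξ₁ = 0.401 × 235 → ξ₁ = 94.23 mol/s.
A balance: n_A = 0 + 1ξ₁ − 1ξ₂ = 63.7 → ξ₂ = (1·94.23 − 63.7)/1 = 30.53 mol/s.
Outlet amounts (n = n₀ + Σ ν·ξ):
  B: 235 − 1(94.23) = 140.8
  A: 0 + 1(94.23) − 1(30.53) = 63.7
  D: 0 + 3(30.53) = 91.6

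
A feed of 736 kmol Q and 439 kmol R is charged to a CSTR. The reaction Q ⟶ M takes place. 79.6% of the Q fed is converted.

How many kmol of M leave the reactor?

586 kmol

Q reacted = 0.796 × 736 = 585.9 kmol; ν_Q = −1, so ξ = 585.9/1 = 585.9 kmol.
Outlet amounts (n = n₀ + ν ξ):
  Q: 736 − 1(585.9) = 150.1
  M: 0 + 1(585.9) = 585.9
  R: 439 (inert)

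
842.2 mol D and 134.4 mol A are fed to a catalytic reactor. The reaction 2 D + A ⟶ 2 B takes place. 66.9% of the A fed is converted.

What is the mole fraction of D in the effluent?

A reacted = 0.669 × 134.4 = 89.91 mol; ν_A = −1, so ξ = 89.91/1 = 89.91 mol.
Outlet amounts (n = n₀ + ν ξ):
  D: 842.2 − 2(89.91) = 662.4
  A: 134.4 − 1(89.91) = 44.49
  B: 0 + 2(89.91) = 179.8
Total out = 886.7 mol; y_D = 662.4 / 886.7 = 0.747.

0.747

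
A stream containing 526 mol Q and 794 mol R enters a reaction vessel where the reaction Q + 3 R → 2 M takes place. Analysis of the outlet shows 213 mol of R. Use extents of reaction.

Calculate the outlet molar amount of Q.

332 mol

For R: n = n₀ − 3ξ → 213 = 794 − 3ξ, giving ξ = 193.7 mol.
Outlet amounts (n = n₀ + ν ξ):
  Q: 526 − 1(193.7) = 332.3
  R: 794 − 3(193.7) = 213
  M: 0 + 2(193.7) = 387.3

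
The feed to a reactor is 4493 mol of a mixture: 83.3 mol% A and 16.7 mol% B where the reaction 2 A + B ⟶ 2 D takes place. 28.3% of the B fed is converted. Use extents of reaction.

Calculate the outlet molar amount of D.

425 mol

B reacted = 0.283 × 750.3 = 212.3 mol; ν_B = −1, so ξ = 212.3/1 = 212.3 mol.
Outlet amounts (n = n₀ + ν ξ):
  A: 3743 − 2(212.3) = 3318
  B: 750.3 − 1(212.3) = 538
  D: 0 + 2(212.3) = 424.7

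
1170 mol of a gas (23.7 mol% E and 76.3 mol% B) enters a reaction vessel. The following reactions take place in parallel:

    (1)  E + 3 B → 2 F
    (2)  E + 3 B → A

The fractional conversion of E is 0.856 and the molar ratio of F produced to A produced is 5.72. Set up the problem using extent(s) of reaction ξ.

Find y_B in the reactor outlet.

Conversion of E: E consumed = 0.856 × 277.3 = 237.4 mol = 1ξ₁ + 1ξ₂.
Selectivity: 2ξ₁ / (1ξ₂) = 5.72 → ξ₁ = 2.86 ξ₂.
Substitute: (1·2.86 + 1) ξ₂ = 237.4 → ξ₂ = 61.49 mol, ξ₁ = 175.9 mol.
Outlet amounts (n = n₀ + Σ ν·ξ):
  E: 277.3 − 1(175.9) − 1(61.49) = 39.93
  B: 892.7 − 3(175.9) − 3(61.49) = 180.6
  F: 0 + 2(175.9) = 351.7
  A: 0 + 1(61.49) = 61.49
Total out = 633.8 mol; y_B = 180.6 / 633.8 = 0.285.

0.285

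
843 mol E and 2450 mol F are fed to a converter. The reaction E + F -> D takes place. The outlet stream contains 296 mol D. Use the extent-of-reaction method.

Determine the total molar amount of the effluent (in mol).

For D: n = n₀ + 1ξ → 296 = 0 + 1ξ, giving ξ = 296 mol.
Outlet amounts (n = n₀ + ν ξ):
  E: 843 − 1(296) = 547
  F: 2450 − 1(296) = 2154
  D: 0 + 1(296) = 296
Total out = 547 + 2154 + 296 = 2997 mol.

3000 mol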